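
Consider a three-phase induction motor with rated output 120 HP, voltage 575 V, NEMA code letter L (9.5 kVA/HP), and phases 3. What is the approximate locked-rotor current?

S_LR = 9.5 × 120 = 1140 kVA
I_LR = S_LR/(√3·V_L) = 1140000/(1.732×575) = 1140 A

1140 A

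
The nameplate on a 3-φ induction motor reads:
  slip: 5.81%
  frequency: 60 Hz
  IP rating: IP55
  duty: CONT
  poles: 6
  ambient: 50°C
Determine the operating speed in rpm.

n_s = 120f/p = 120×60/6 = 1200 rpm
n = n_s(1 − s) = 1200 × (1 − 0.0581) = 1130 rpm

1130 rpm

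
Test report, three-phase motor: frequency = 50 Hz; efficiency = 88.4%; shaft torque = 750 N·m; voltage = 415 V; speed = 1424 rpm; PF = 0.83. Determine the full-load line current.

ω = 2π×1424/60 = 149.1 rad/s; P_out = τω = 750 × 149.1 = 111825 W
P_in = P_out / η = 111825 / 0.884 = 126499 W
I_L = P_in / (√3·V_L·cosφ) = 126499 / (1.732 × 415 × 0.83) = 212 A

212 A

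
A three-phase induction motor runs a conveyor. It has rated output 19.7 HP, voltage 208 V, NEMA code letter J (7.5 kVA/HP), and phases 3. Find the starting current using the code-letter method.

410 A

S_LR = 7.5 × 19.7 = 147.75 kVA
I_LR = S_LR/(√3·V_L) = 147750/(1.732×208) = 410 A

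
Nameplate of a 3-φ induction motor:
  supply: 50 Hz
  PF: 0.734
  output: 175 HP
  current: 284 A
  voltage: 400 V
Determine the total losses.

P_in = √3·V·I·cosφ = 1.732×400×284×0.734 = 144418 W
P_out = 175×746 = 130550 W
Losses = P_in − P_out = 144418 − 130550 = 13868 W

13.9 kW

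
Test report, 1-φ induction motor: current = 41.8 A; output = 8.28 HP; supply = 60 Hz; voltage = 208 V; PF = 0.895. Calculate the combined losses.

1.6 kW

P_in = V·I·cosφ = 208×41.8×0.895 = 7781 W
P_out = 8.28×746 = 6177 W
Losses = P_in − P_out = 7781 − 6177 = 1604 W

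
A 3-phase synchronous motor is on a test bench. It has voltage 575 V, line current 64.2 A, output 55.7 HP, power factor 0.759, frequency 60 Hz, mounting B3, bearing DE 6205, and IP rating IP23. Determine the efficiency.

85.6 %

P_out = 55.7 × 746 = 41552 W
P_in = √3·V_L·I_L·cosφ = 1.732 × 575 × 64.2 × 0.759 = 48528 W
η = P_out / P_in = 41552 / 48528 = 0.856 = 85.6%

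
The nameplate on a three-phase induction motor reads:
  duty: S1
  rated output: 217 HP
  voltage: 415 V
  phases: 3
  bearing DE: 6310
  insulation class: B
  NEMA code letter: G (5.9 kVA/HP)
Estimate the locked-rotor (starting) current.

1780 A

S_LR = 5.9 × 217 = 1280.3 kVA
I_LR = S_LR/(√3·V_L) = 1280300/(1.732×415) = 1780 A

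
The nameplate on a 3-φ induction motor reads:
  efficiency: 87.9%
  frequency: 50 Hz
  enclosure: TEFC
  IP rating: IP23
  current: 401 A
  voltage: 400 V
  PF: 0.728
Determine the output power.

178 kW

P_in = √3·V·I·cosφ = 1.732 × 400 × 401 × 0.728 = 202248 W
P_out = η·P_in = 0.879 × 202248 = 177776 W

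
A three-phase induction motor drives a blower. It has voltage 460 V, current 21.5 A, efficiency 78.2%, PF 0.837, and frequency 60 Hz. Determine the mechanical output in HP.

15 HP

P_in = √3·V·I·cosφ = 1.732 × 460 × 21.5 × 0.837 = 14337 W
P_out = η·P_in = 0.782 × 14337 = 11212 W
= 11212/746 = 15 HP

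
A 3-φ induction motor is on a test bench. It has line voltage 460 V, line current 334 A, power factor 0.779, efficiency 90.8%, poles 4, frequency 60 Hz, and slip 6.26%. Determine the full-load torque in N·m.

1070 N·m

P_in = √3·V·I·cosφ = 1.732 × 460 × 334 × 0.779 = 207295 W
P_out = η·P_in = 0.908 × 207295 = 188224 W
n_s = 120×60/4 = 1800 rpm; n = 1800×(1−0.0626) = 1687 rpm
ω = 2π×1687/60 = 176.7 rad/s
τ = P_out/ω = 188224/176.7 = 1070 N·m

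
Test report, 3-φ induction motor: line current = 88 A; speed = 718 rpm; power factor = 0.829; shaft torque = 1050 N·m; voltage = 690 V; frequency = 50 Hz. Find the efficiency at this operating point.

90.6 %

ω = 2π × 718/60 = 75.19 rad/s; P_out = τω = 1050 × 75.19 = 78950 W
P_in = √3·V_L·I_L·cosφ = 1.732 × 690 × 88 × 0.829 = 87183 W
η = P_out / P_in = 78950 / 87183 = 0.906 = 90.6%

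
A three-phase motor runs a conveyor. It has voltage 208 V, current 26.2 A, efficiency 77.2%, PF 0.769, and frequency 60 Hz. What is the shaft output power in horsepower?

7.51 HP

P_in = √3·V·I·cosφ = 1.732 × 208 × 26.2 × 0.769 = 7258 W
P_out = η·P_in = 0.772 × 7258 = 5603 W
= 5603/746 = 7.51 HP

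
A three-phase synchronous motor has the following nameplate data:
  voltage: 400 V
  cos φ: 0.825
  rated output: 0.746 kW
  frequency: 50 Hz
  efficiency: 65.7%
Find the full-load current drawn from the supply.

1.99 A

P_out = 0.746 kW = 746 W
P_in = P_out / η = 746 / 0.657 = 1135 W
I_L = P_in / (√3·V_L·cosφ) = 1135 / (1.732 × 400 × 0.825) = 1.99 A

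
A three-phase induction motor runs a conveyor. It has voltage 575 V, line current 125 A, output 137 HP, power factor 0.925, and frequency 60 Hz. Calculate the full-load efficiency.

P_out = 137 × 746 = 102202 W
P_in = √3·V_L·I_L·cosφ = 1.732 × 575 × 125 × 0.925 = 115151 W
η = P_out / P_in = 102202 / 115151 = 0.888 = 88.8%

88.8 %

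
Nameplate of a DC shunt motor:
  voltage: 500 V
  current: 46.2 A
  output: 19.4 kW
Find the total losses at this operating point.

3700 W

P_in = V·I = 500×46.2 = 23100 W
P_out = 19400 W
Losses = P_in − P_out = 23100 − 19400 = 3700 W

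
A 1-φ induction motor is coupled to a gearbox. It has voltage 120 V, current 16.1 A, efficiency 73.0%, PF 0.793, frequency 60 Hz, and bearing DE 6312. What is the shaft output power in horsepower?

1.5 HP

P_in = V·I·cosφ = 120 × 16.1 × 0.793 = 1532 W
P_out = η·P_in = 0.73 × 1532 = 1118 W
= 1118/746 = 1.5 HP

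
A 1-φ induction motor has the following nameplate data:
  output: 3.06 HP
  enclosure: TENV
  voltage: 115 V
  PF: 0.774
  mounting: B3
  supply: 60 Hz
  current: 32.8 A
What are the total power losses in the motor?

P_in = V·I·cosφ = 115×32.8×0.774 = 2920 W
P_out = 3.06×746 = 2283 W
Losses = P_in − P_out = 2920 − 2283 = 637 W

637 W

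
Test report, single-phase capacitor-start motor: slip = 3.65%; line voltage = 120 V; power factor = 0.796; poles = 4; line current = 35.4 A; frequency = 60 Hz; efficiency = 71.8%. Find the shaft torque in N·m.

13.4 N·m

P_in = V·I·cosφ = 120 × 35.4 × 0.796 = 3381 W
P_out = η·P_in = 0.718 × 3381 = 2428 W
n_s = 120×60/4 = 1800 rpm; n = 1800×(1−0.0365) = 1734 rpm
ω = 2π×1734/60 = 181.6 rad/s
τ = P_out/ω = 2428/181.6 = 13.4 N·m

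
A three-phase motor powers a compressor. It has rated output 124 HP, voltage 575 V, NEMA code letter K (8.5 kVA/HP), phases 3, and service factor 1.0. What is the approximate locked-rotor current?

1060 A

S_LR = 8.5 × 124 = 1054 kVA
I_LR = S_LR/(√3·V_L) = 1054000/(1.732×575) = 1060 A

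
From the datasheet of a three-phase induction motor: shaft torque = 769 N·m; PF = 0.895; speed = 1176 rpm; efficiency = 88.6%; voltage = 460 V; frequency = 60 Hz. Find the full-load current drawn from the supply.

ω = 2π×1176/60 = 123.2 rad/s; P_out = τω = 769 × 123.2 = 94741 W
P_in = P_out / η = 94741 / 0.886 = 106931 W
I_L = P_in / (√3·V_L·cosφ) = 106931 / (1.732 × 460 × 0.895) = 150 A

150 A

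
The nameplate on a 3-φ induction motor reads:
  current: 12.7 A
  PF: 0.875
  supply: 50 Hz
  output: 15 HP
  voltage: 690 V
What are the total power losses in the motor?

P_in = √3·V·I·cosφ = 1.732×690×12.7×0.875 = 13280 W
P_out = 15×746 = 11190 W
Losses = P_in − P_out = 13280 − 11190 = 2090 W

2.09 kW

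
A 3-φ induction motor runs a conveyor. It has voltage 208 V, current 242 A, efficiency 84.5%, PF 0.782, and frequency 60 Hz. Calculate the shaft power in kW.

57.6 kW

P_in = √3·V·I·cosφ = 1.732 × 208 × 242 × 0.782 = 68176 W
P_out = η·P_in = 0.845 × 68176 = 57609 W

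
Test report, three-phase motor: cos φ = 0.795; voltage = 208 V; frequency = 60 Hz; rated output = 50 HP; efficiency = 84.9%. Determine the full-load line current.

153 A

P_out = 50 × 746 = 37300 W
P_in = P_out / η = 37300 / 0.849 = 43934 W
I_L = P_in / (√3·V_L·cosφ) = 43934 / (1.732 × 208 × 0.795) = 153 A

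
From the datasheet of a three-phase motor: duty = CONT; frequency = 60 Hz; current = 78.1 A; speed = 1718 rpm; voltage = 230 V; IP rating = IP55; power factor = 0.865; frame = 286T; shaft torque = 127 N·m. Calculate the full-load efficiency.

ω = 2π × 1718/60 = 179.9 rad/s; P_out = τω = 127 × 179.9 = 22847 W
P_in = √3·V_L·I_L·cosφ = 1.732 × 230 × 78.1 × 0.865 = 26912 W
η = P_out / P_in = 22847 / 26912 = 0.849 = 84.9%

84.9 %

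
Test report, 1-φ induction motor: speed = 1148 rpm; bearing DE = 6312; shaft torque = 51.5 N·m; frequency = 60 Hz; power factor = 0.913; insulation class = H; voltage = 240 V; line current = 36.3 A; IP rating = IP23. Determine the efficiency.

ω = 2π × 1148/60 = 120.2 rad/s; P_out = τω = 51.5 × 120.2 = 6190 W
P_in = V·I·cosφ = 240 × 36.3 × 0.913 = 7954 W
η = P_out / P_in = 6190 / 7954 = 0.778 = 77.8%

77.8 %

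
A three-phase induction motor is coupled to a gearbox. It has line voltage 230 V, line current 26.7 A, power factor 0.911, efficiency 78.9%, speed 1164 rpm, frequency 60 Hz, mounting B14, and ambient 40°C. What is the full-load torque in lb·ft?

P_in = √3·V·I·cosφ = 1.732 × 230 × 26.7 × 0.911 = 9690 W
P_out = η·P_in = 0.789 × 9690 = 7645 W
n = 1164 rpm
ω = 2π×1164/60 = 121.9 rad/s
τ = P_out/ω = 7645/121.9 = 62.72 N·m
In lb·ft: 62.72/1.356 = 46.3 lb·ft

46.3 lb·ft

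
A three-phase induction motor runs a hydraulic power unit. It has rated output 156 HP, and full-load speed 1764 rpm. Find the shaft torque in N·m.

P_out = 156 × 746 = 116376 W
ω = 2π × 1764/60 = 184.7 rad/s
τ = P_out/ω = 116376/184.7 = 630 N·m

630 N·m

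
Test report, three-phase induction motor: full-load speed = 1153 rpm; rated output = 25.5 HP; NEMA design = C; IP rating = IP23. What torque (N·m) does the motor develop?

158 N·m

P_out = 25.5 × 746 = 19023 W
ω = 2π × 1153/60 = 120.7 rad/s
τ = P_out/ω = 19023/120.7 = 158 N·m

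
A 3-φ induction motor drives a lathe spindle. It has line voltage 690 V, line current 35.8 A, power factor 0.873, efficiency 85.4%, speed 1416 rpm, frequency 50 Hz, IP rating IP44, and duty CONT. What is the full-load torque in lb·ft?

159 lb·ft

P_in = √3·V·I·cosφ = 1.732 × 690 × 35.8 × 0.873 = 37350 W
P_out = η·P_in = 0.854 × 37350 = 31897 W
n = 1416 rpm
ω = 2π×1416/60 = 148.3 rad/s
τ = P_out/ω = 31897/148.3 = 215.1 N·m
In lb·ft: 215.1/1.356 = 159 lb·ft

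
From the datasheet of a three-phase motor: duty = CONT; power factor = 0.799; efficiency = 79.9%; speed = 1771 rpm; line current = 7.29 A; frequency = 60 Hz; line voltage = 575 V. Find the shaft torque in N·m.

P_in = √3·V·I·cosφ = 1.732 × 575 × 7.29 × 0.799 = 5801 W
P_out = η·P_in = 0.799 × 5801 = 4635 W
n = 1771 rpm
ω = 2π×1771/60 = 185.5 rad/s
τ = P_out/ω = 4635/185.5 = 25 N·m

25 N·m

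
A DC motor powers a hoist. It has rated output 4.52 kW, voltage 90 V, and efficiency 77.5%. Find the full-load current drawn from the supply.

64.8 A

P_out = 4.52 kW = 4520 W
P_in = P_out / η = 4520 / 0.775 = 5832 W
I = P_in / V = 5832 / 90 = 64.8 A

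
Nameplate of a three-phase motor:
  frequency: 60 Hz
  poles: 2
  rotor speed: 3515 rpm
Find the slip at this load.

2.36 %

n_s = 120f/p = 120×60/2 = 3600 rpm
s = (n_s − n)/n_s = (3600 − 3515)/3600 = 0.0236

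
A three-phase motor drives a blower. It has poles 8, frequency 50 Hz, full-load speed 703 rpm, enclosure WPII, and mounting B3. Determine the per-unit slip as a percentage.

6.27 %

n_s = 120f/p = 120×50/8 = 750 rpm
s = (n_s − n)/n_s = (750 − 703)/750 = 0.0627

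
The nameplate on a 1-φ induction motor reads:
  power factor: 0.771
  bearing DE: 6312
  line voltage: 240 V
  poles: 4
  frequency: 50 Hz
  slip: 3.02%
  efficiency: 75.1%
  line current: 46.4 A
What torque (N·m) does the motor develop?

P_in = V·I·cosφ = 240 × 46.4 × 0.771 = 8586 W
P_out = η·P_in = 0.751 × 8586 = 6448 W
n_s = 120×50/4 = 1500 rpm; n = 1500×(1−0.0302) = 1455 rpm
ω = 2π×1455/60 = 152.4 rad/s
τ = P_out/ω = 6448/152.4 = 42.3 N·m

42.3 N·m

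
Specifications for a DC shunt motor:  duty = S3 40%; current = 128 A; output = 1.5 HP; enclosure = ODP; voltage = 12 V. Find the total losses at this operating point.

P_in = V·I = 12×128 = 1536 W
P_out = 1.5×746 = 1119 W
Losses = P_in − P_out = 1536 − 1119 = 417 W

417 W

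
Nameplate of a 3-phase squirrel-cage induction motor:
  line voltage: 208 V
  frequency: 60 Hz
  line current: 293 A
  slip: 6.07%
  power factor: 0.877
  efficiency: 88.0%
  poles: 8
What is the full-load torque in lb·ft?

679 lb·ft

P_in = √3·V·I·cosφ = 1.732 × 208 × 293 × 0.877 = 92572 W
P_out = η·P_in = 0.88 × 92572 = 81463 W
n_s = 120×60/8 = 900 rpm; n = 900×(1−0.0607) = 845 rpm
ω = 2π×845/60 = 88.49 rad/s
τ = P_out/ω = 81463/88.49 = 920.6 N·m
In lb·ft: 920.6/1.356 = 679 lb·ft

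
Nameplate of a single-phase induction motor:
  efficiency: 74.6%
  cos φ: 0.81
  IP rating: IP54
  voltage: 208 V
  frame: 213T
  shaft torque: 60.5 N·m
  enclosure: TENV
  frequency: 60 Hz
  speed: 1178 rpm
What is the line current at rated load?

59.4 A

ω = 2π×1178/60 = 123.4 rad/s; P_out = τω = 60.5 × 123.4 = 7466 W
P_in = P_out / η = 7466 / 0.746 = 10008 W
I = P_in / (V·cosφ) = 10008 / (208 × 0.81) = 59.4 A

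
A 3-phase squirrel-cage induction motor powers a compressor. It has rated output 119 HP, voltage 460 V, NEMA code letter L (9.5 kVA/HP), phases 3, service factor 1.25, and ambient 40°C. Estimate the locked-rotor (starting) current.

S_LR = 9.5 × 119 = 1130.5 kVA
I_LR = S_LR/(√3·V_L) = 1130500/(1.732×460) = 1420 A

1420 A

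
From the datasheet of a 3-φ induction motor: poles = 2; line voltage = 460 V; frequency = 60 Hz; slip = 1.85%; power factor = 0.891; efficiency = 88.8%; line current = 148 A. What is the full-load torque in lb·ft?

P_in = √3·V·I·cosφ = 1.732 × 460 × 148 × 0.891 = 105062 W
P_out = η·P_in = 0.888 × 105062 = 93295 W
n_s = 120×60/2 = 3600 rpm; n = 3600×(1−0.0185) = 3533 rpm
ω = 2π×3533/60 = 370 rad/s
τ = P_out/ω = 93295/370 = 252.1 N·m
In lb·ft: 252.1/1.356 = 186 lb·ft

186 lb·ft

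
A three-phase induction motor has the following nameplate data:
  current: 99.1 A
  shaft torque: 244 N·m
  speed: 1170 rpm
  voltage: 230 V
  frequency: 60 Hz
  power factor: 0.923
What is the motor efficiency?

ω = 2π × 1170/60 = 122.5 rad/s; P_out = τω = 244 × 122.5 = 29890 W
P_in = √3·V_L·I_L·cosφ = 1.732 × 230 × 99.1 × 0.923 = 36438 W
η = P_out / P_in = 29890 / 36438 = 0.820 = 82.0%

82.0 %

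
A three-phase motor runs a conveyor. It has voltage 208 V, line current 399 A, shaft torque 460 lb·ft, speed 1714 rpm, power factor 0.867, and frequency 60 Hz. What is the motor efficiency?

τ = 460 lb·ft × 1.356 = 623.8 N·m
ω = 2π × 1714/60 = 179.5 rad/s; P_out = τω = 623.8 × 179.5 = 111972 W
P_in = √3·V_L·I_L·cosφ = 1.732 × 208 × 399 × 0.867 = 124624 W
η = P_out / P_in = 111972 / 124624 = 0.898 = 89.8%

89.8 %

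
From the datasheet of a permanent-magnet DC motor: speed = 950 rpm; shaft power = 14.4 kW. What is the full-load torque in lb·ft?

ω = 2π × 950/60 = 99.48 rad/s
τ = P/ω = 14400/99.48 = 144.8 N·m
In lb·ft: 144.8/1.356 = 107 lb·ft

107 lb·ft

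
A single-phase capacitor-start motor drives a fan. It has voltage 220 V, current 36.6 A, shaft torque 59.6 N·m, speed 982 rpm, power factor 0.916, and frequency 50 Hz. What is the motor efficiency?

83.1 %

ω = 2π × 982/60 = 102.8 rad/s; P_out = τω = 59.6 × 102.8 = 6127 W
P_in = V·I·cosφ = 220 × 36.6 × 0.916 = 7376 W
η = P_out / P_in = 6127 / 7376 = 0.831 = 83.1%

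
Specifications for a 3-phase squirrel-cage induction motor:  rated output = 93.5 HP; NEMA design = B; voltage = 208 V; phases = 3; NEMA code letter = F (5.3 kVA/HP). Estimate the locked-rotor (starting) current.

S_LR = 5.3 × 93.5 = 495.55 kVA
I_LR = S_LR/(√3·V_L) = 495550/(1.732×208) = 1380 A

1380 A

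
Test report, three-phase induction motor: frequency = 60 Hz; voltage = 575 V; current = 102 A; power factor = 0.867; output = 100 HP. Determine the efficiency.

P_out = 100 × 746 = 74600 W
P_in = √3·V_L·I_L·cosφ = 1.732 × 575 × 102 × 0.867 = 88071 W
η = P_out / P_in = 74600 / 88071 = 0.847 = 84.7%

84.7 %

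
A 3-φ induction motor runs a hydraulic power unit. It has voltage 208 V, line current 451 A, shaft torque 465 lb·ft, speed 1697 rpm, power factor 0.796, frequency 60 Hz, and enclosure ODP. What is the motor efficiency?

86.6 %

τ = 465 lb·ft × 1.356 = 630.5 N·m
ω = 2π × 1697/60 = 177.7 rad/s; P_out = τω = 630.5 × 177.7 = 112040 W
P_in = √3·V_L·I_L·cosφ = 1.732 × 208 × 451 × 0.796 = 129330 W
η = P_out / P_in = 112040 / 129330 = 0.866 = 86.6%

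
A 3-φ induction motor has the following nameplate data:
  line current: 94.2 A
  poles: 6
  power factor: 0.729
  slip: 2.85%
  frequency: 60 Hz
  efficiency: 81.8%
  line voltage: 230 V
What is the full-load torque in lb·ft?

P_in = √3·V·I·cosφ = 1.732 × 230 × 94.2 × 0.729 = 27356 W
P_out = η·P_in = 0.818 × 27356 = 22377 W
n_s = 120×60/6 = 1200 rpm; n = 1200×(1−0.0285) = 1166 rpm
ω = 2π×1166/60 = 122.1 rad/s
τ = P_out/ω = 22377/122.1 = 183.3 N·m
In lb·ft: 183.3/1.356 = 135 lb·ft

135 lb·ft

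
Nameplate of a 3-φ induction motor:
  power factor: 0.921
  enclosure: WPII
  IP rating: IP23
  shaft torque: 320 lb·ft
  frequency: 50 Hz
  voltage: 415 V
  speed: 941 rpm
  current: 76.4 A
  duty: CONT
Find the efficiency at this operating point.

τ = 320 lb·ft × 1.356 = 433.9 N·m
ω = 2π × 941/60 = 98.54 rad/s; P_out = τω = 433.9 × 98.54 = 42757 W
P_in = √3·V_L·I_L·cosφ = 1.732 × 415 × 76.4 × 0.921 = 50577 W
η = P_out / P_in = 42757 / 50577 = 0.845 = 84.5%

84.5 %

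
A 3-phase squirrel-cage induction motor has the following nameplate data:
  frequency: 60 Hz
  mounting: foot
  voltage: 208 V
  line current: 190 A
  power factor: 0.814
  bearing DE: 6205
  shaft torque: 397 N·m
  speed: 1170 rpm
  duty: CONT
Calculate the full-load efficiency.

ω = 2π × 1170/60 = 122.5 rad/s; P_out = τω = 397 × 122.5 = 48633 W
P_in = √3·V_L·I_L·cosφ = 1.732 × 208 × 190 × 0.814 = 55717 W
η = P_out / P_in = 48633 / 55717 = 0.873 = 87.3%

87.3 %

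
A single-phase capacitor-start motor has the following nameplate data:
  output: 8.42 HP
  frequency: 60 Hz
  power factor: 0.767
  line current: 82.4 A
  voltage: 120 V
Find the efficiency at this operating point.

82.8 %

P_out = 8.42 × 746 = 6281 W
P_in = V·I·cosφ = 120 × 82.4 × 0.767 = 7584 W
η = P_out / P_in = 6281 / 7584 = 0.828 = 82.8%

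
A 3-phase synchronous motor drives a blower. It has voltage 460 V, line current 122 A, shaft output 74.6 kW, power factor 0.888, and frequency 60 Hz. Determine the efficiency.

P_out = 74.6 kW = 74600 W
P_in = √3·V_L·I_L·cosφ = 1.732 × 460 × 122 × 0.888 = 86313 W
η = P_out / P_in = 74600 / 86313 = 0.864 = 86.4%

86.4 %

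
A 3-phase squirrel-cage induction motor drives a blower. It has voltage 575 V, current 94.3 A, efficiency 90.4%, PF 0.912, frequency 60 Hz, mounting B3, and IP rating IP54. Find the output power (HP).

P_in = √3·V·I·cosφ = 1.732 × 575 × 94.3 × 0.912 = 85649 W
P_out = η·P_in = 0.904 × 85649 = 77427 W
= 77427/746 = 104 HP

104 HP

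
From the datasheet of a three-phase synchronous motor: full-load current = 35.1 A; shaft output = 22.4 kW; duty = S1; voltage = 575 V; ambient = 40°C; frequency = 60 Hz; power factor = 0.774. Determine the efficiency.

82.8 %

P_out = 22.4 kW = 22400 W
P_in = √3·V_L·I_L·cosφ = 1.732 × 575 × 35.1 × 0.774 = 27056 W
η = P_out / P_in = 22400 / 27056 = 0.828 = 82.8%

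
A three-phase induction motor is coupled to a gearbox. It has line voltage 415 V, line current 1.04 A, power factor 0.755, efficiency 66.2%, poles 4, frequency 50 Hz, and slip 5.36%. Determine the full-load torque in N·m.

2.51 N·m

P_in = √3·V·I·cosφ = 1.732 × 415 × 1.04 × 0.755 = 564 W
P_out = η·P_in = 0.662 × 564 = 373 W
n_s = 120×50/4 = 1500 rpm; n = 1500×(1−0.0536) = 1420 rpm
ω = 2π×1420/60 = 148.7 rad/s
τ = P_out/ω = 373/148.7 = 2.51 N·m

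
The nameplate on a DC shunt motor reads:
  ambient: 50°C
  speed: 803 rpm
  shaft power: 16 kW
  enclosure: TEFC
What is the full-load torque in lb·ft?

140 lb·ft

ω = 2π × 803/60 = 84.09 rad/s
τ = P/ω = 16000/84.09 = 190.3 N·m
In lb·ft: 190.3/1.356 = 140 lb·ft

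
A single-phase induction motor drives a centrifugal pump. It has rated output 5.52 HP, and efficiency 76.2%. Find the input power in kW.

5.4 kW

P_out = 5.52 × 746 = 4118 W
P_in = P_out/η = 4118/0.762 = 5404 W = 5.4 kW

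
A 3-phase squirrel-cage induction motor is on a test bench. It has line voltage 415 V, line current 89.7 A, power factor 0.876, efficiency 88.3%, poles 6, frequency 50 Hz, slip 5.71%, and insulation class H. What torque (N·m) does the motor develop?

505 N·m

P_in = √3·V·I·cosφ = 1.732 × 415 × 89.7 × 0.876 = 56480 W
P_out = η·P_in = 0.883 × 56480 = 49872 W
n_s = 120×50/6 = 1000 rpm; n = 1000×(1−0.0571) = 943 rpm
ω = 2π×943/60 = 98.75 rad/s
τ = P_out/ω = 49872/98.75 = 505 N·m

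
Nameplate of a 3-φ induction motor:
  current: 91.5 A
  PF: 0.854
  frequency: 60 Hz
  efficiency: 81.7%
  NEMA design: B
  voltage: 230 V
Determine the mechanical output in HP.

34.1 HP

P_in = √3·V·I·cosφ = 1.732 × 230 × 91.5 × 0.854 = 31128 W
P_out = η·P_in = 0.817 × 31128 = 25432 W
= 25432/746 = 34.1 HP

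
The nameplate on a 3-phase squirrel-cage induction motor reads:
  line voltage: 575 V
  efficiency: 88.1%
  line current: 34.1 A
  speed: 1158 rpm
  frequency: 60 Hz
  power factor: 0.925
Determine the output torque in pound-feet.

P_in = √3·V·I·cosφ = 1.732 × 575 × 34.1 × 0.925 = 31413 W
P_out = η·P_in = 0.881 × 31413 = 27675 W
n = 1158 rpm
ω = 2π×1158/60 = 121.3 rad/s
τ = P_out/ω = 27675/121.3 = 228.2 N·m
In lb·ft: 228.2/1.356 = 168 lb·ft

168 lb·ft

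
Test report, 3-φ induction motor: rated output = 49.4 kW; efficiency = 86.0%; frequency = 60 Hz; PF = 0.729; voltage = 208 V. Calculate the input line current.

219 A

P_out = 49.4 kW = 49400 W
P_in = P_out / η = 49400 / 0.860 = 57442 W
I_L = P_in / (√3·V_L·cosφ) = 57442 / (1.732 × 208 × 0.729) = 219 A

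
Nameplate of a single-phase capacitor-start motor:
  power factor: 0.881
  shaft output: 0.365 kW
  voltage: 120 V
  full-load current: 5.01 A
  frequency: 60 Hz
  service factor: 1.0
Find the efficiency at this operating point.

68.9 %

P_out = 0.365 kW = 365 W
P_in = V·I·cosφ = 120 × 5.01 × 0.881 = 530 W
η = P_out / P_in = 365 / 530 = 0.689 = 68.9%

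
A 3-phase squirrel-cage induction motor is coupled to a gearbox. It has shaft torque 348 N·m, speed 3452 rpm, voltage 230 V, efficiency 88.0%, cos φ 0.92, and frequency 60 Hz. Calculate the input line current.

390 A

ω = 2π×3452/60 = 361.5 rad/s; P_out = τω = 348 × 361.5 = 125802 W
P_in = P_out / η = 125802 / 0.880 = 142957 W
I_L = P_in / (√3·V_L·cosφ) = 142957 / (1.732 × 230 × 0.92) = 390 A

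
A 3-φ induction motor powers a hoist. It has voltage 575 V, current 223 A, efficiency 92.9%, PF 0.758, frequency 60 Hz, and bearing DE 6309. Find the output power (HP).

P_in = √3·V·I·cosφ = 1.732 × 575 × 223 × 0.758 = 168341 W
P_out = η·P_in = 0.929 × 168341 = 156389 W
= 156389/746 = 210 HP

210 HP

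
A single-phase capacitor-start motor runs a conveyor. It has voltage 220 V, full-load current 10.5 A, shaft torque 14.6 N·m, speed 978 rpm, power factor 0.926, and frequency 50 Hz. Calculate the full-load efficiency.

ω = 2π × 978/60 = 102.4 rad/s; P_out = τω = 14.6 × 102.4 = 1495 W
P_in = V·I·cosφ = 220 × 10.5 × 0.926 = 2139 W
η = P_out / P_in = 1495 / 2139 = 0.699 = 69.9%

69.9 %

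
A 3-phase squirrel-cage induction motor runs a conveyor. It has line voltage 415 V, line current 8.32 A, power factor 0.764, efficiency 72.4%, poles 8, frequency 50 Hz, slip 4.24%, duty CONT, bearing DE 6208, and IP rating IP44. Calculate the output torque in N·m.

44 N·m

P_in = √3·V·I·cosφ = 1.732 × 415 × 8.32 × 0.764 = 4569 W
P_out = η·P_in = 0.724 × 4569 = 3308 W
n_s = 120×50/8 = 750 rpm; n = 750×(1−0.0424) = 718 rpm
ω = 2π×718/60 = 75.19 rad/s
τ = P_out/ω = 3308/75.19 = 44 N·m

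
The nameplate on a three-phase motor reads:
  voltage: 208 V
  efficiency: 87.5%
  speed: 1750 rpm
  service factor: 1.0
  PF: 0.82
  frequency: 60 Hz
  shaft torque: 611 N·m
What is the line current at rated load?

ω = 2π×1750/60 = 183.3 rad/s; P_out = τω = 611 × 183.3 = 111996 W
P_in = P_out / η = 111996 / 0.875 = 127995 W
I_L = P_in / (√3·V_L·cosφ) = 127995 / (1.732 × 208 × 0.82) = 433 A

433 A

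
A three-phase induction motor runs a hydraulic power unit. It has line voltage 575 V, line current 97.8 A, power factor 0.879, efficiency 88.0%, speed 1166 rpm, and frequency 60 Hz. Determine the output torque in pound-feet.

455 lb·ft

P_in = √3·V·I·cosφ = 1.732 × 575 × 97.8 × 0.879 = 85614 W
P_out = η·P_in = 0.88 × 85614 = 75340 W
n = 1166 rpm
ω = 2π×1166/60 = 122.1 rad/s
τ = P_out/ω = 75340/122.1 = 617 N·m
In lb·ft: 617/1.356 = 455 lb·ft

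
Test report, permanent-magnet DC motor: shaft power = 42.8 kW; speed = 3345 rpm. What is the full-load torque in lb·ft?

90.1 lb·ft

ω = 2π × 3345/60 = 350.3 rad/s
τ = P/ω = 42800/350.3 = 122.2 N·m
In lb·ft: 122.2/1.356 = 90.1 lb·ft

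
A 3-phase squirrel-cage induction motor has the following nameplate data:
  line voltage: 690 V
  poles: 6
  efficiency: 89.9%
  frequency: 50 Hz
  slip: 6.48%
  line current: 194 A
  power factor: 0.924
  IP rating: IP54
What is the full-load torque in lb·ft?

1450 lb·ft

P_in = √3·V·I·cosφ = 1.732 × 690 × 194 × 0.924 = 214225 W
P_out = η·P_in = 0.899 × 214225 = 192588 W
n_s = 120×50/6 = 1000 rpm; n = 1000×(1−0.0648) = 935 rpm
ω = 2π×935/60 = 97.91 rad/s
τ = P_out/ω = 192588/97.91 = 1967 N·m
In lb·ft: 1967/1.356 = 1450 lb·ft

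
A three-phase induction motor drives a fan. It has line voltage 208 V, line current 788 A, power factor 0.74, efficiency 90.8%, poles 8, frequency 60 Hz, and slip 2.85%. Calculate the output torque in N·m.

2080 N·m

P_in = √3·V·I·cosφ = 1.732 × 208 × 788 × 0.74 = 210072 W
P_out = η·P_in = 0.908 × 210072 = 190745 W
n_s = 120×60/8 = 900 rpm; n = 900×(1−0.0285) = 874 rpm
ω = 2π×874/60 = 91.53 rad/s
τ = P_out/ω = 190745/91.53 = 2080 N·m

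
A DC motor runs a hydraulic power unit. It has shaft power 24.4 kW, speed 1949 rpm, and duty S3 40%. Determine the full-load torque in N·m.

ω = 2π × 1949/60 = 204.1 rad/s
τ = P/ω = 24400/204.1 = 120 N·m

120 N·m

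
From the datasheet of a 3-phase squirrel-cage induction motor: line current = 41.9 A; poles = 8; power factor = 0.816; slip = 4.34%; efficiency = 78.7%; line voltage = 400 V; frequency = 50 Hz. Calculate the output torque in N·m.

P_in = √3·V·I·cosφ = 1.732 × 400 × 41.9 × 0.816 = 23687 W
P_out = η·P_in = 0.787 × 23687 = 18642 W
n_s = 120×50/8 = 750 rpm; n = 750×(1−0.0434) = 717 rpm
ω = 2π×717/60 = 75.08 rad/s
τ = P_out/ω = 18642/75.08 = 248 N·m

248 N·m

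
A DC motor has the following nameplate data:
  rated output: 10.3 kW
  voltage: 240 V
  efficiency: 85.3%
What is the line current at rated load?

P_out = 10.3 kW = 10300 W
P_in = P_out / η = 10300 / 0.853 = 12075 W
I = P_in / V = 12075 / 240 = 50.3 A

50.3 A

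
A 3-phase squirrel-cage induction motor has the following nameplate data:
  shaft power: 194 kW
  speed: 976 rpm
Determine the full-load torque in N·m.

ω = 2π × 976/60 = 102.2 rad/s
τ = P/ω = 194000/102.2 = 1900 N·m

1900 N·m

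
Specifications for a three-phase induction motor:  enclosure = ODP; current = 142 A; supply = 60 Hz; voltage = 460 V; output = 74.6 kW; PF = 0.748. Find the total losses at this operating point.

P_in = √3·V·I·cosφ = 1.732×460×142×0.748 = 84624 W
P_out = 74600 W
Losses = P_in − P_out = 84624 − 74600 = 10024 W

10000 W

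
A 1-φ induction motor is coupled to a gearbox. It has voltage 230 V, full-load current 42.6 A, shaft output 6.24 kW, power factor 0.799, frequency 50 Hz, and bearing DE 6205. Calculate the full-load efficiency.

79.7 %

P_out = 6.24 kW = 6240 W
P_in = V·I·cosφ = 230 × 42.6 × 0.799 = 7829 W
η = P_out / P_in = 6240 / 7829 = 0.797 = 79.7%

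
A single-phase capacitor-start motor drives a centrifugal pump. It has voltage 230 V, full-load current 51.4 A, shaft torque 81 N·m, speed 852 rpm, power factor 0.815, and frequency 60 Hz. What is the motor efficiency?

ω = 2π × 852/60 = 89.22 rad/s; P_out = τω = 81 × 89.22 = 7227 W
P_in = V·I·cosφ = 230 × 51.4 × 0.815 = 9635 W
η = P_out / P_in = 7227 / 9635 = 0.750 = 75.0%

75.0 %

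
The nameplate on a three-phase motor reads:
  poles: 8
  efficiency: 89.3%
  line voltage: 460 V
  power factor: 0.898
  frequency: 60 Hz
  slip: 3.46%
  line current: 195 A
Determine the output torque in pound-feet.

1010 lb·ft

P_in = √3·V·I·cosφ = 1.732 × 460 × 195 × 0.898 = 139514 W
P_out = η·P_in = 0.893 × 139514 = 124586 W
n_s = 120×60/8 = 900 rpm; n = 900×(1−0.0346) = 869 rpm
ω = 2π×869/60 = 91 rad/s
τ = P_out/ω = 124586/91 = 1369 N·m
In lb·ft: 1369/1.356 = 1010 lb·ft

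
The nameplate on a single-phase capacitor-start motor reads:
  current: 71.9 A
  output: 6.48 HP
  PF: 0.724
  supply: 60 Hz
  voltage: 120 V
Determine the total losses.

1410 W

P_in = V·I·cosφ = 120×71.9×0.724 = 6247 W
P_out = 6.48×746 = 4834 W
Losses = P_in − P_out = 6247 − 4834 = 1413 W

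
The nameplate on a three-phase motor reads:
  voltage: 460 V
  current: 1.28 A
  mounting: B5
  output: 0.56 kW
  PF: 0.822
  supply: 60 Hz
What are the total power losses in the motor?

278 W

P_in = √3·V·I·cosφ = 1.732×460×1.28×0.822 = 838 W
P_out = 560 W
Losses = P_in − P_out = 838 − 560 = 278 W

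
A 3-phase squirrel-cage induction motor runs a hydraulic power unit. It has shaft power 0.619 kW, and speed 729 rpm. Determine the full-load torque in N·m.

ω = 2π × 729/60 = 76.34 rad/s
τ = P/ω = 619/76.34 = 8.11 N·m

8.11 N·m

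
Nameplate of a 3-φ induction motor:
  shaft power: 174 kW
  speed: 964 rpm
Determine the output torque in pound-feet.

ω = 2π × 964/60 = 100.9 rad/s
τ = P/ω = 174000/100.9 = 1724 N·m
In lb·ft: 1724/1.356 = 1270 lb·ft

1270 lb·ft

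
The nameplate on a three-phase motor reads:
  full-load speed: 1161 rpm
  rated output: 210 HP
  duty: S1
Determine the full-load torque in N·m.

P_out = 210 × 746 = 156660 W
ω = 2π × 1161/60 = 121.6 rad/s
τ = P_out/ω = 156660/121.6 = 1290 N·m

1290 N·m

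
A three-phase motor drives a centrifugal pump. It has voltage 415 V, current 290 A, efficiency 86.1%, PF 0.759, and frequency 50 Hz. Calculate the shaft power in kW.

136 kW

P_in = √3·V·I·cosφ = 1.732 × 415 × 290 × 0.759 = 158211 W
P_out = η·P_in = 0.861 × 158211 = 136220 W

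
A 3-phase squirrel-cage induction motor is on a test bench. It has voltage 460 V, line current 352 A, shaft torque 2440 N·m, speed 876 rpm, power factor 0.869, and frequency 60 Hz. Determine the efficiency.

91.8 %

ω = 2π × 876/60 = 91.73 rad/s; P_out = τω = 2440 × 91.73 = 223821 W
P_in = √3·V_L·I_L·cosφ = 1.732 × 460 × 352 × 0.869 = 243707 W
η = P_out / P_in = 223821 / 243707 = 0.918 = 91.8%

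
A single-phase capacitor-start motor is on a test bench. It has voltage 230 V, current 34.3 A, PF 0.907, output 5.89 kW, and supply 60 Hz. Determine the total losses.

1.27 kW

P_in = V·I·cosφ = 230×34.3×0.907 = 7155 W
P_out = 5890 W
Losses = P_in − P_out = 7155 − 5890 = 1265 W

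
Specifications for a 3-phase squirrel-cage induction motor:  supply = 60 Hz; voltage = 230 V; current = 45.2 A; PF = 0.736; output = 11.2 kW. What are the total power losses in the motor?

P_in = √3·V·I·cosφ = 1.732×230×45.2×0.736 = 13252 W
P_out = 11200 W
Losses = P_in − P_out = 13252 − 11200 = 2052 W

2.05 kW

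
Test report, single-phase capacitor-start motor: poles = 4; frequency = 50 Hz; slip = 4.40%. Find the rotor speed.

n_s = 120f/p = 120×50/4 = 1500 rpm
n = n_s(1 − s) = 1500 × (1 − 0.044) = 1434 rpm

1434 rpm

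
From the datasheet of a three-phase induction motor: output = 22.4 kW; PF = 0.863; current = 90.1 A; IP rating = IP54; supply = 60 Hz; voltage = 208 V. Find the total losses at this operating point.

5.61 kW

P_in = √3·V·I·cosφ = 1.732×208×90.1×0.863 = 28012 W
P_out = 22400 W
Losses = P_in − P_out = 28012 − 22400 = 5612 W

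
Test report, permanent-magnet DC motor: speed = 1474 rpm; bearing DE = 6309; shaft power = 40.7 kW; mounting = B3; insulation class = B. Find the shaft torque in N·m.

ω = 2π × 1474/60 = 154.4 rad/s
τ = P/ω = 40700/154.4 = 264 N·m

264 N·m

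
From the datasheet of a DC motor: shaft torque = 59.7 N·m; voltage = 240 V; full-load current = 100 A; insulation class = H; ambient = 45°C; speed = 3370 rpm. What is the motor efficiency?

87.8 %

ω = 2π × 3370/60 = 352.9 rad/s; P_out = τω = 59.7 × 352.9 = 21068 W
P_in = V·I = 240 × 100 = 24000 W
η = P_out / P_in = 21068 / 24000 = 0.878 = 87.8%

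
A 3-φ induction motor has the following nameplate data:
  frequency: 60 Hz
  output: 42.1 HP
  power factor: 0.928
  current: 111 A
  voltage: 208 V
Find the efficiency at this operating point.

84.6 %

P_out = 42.1 × 746 = 31407 W
P_in = √3·V_L·I_L·cosφ = 1.732 × 208 × 111 × 0.928 = 37109 W
η = P_out / P_in = 31407 / 37109 = 0.846 = 84.6%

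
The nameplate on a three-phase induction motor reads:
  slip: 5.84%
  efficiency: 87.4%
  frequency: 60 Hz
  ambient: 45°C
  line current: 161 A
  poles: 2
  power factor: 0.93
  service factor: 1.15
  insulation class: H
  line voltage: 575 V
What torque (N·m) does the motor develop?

367 N·m

P_in = √3·V·I·cosφ = 1.732 × 575 × 161 × 0.93 = 149116 W
P_out = η·P_in = 0.874 × 149116 = 130327 W
n_s = 120×60/2 = 3600 rpm; n = 3600×(1−0.0584) = 3390 rpm
ω = 2π×3390/60 = 355 rad/s
τ = P_out/ω = 130327/355 = 367 N·m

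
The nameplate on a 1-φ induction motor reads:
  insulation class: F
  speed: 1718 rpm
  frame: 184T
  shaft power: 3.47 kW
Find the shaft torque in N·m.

ω = 2π × 1718/60 = 179.9 rad/s
τ = P/ω = 3470/179.9 = 19.3 N·m

19.3 N·m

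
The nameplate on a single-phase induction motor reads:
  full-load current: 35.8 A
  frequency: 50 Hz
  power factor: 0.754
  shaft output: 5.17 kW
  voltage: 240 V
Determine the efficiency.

P_out = 5.17 kW = 5170 W
P_in = V·I·cosφ = 240 × 35.8 × 0.754 = 6478 W
η = P_out / P_in = 5170 / 6478 = 0.798 = 79.8%

79.8 %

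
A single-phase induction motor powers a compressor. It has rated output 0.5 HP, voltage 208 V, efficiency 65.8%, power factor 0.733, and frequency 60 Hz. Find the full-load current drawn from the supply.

3.72 A

P_out = 0.5 × 746 = 373 W
P_in = P_out / η = 373 / 0.658 = 567 W
I = P_in / (V·cosφ) = 567 / (208 × 0.733) = 3.72 A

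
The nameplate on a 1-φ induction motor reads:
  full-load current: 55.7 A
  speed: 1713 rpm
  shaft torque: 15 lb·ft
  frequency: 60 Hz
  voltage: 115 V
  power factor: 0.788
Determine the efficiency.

τ = 15 lb·ft × 1.356 = 20.34 N·m
ω = 2π × 1713/60 = 179.4 rad/s; P_out = τω = 20.34 × 179.4 = 3649 W
P_in = V·I·cosφ = 115 × 55.7 × 0.788 = 5048 W
η = P_out / P_in = 3649 / 5048 = 0.723 = 72.3%

72.3 %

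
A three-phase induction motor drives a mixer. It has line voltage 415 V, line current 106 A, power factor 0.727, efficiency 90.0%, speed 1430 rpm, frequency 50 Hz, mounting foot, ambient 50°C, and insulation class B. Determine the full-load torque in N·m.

P_in = √3·V·I·cosφ = 1.732 × 415 × 106 × 0.727 = 55391 W
P_out = η·P_in = 0.9 × 55391 = 49852 W
n = 1430 rpm
ω = 2π×1430/60 = 149.7 rad/s
τ = P_out/ω = 49852/149.7 = 333 N·m

333 N·m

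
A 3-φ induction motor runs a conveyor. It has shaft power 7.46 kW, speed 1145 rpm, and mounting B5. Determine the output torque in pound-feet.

45.9 lb·ft

ω = 2π × 1145/60 = 119.9 rad/s
τ = P/ω = 7460/119.9 = 62.22 N·m
In lb·ft: 62.22/1.356 = 45.9 lb·ft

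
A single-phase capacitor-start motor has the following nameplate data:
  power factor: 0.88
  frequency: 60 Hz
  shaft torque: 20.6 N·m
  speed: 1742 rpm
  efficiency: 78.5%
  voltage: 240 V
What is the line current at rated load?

22.7 A

ω = 2π×1742/60 = 182.4 rad/s; P_out = τω = 20.6 × 182.4 = 3757 W
P_in = P_out / η = 3757 / 0.785 = 4786 W
I = P_in / (V·cosφ) = 4786 / (240 × 0.88) = 22.7 A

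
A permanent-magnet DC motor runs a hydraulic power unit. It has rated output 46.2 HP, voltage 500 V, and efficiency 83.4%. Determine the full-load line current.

82.7 A

P_out = 46.2 × 746 = 34465 W
P_in = P_out / η = 34465 / 0.834 = 41325 W
I = P_in / V = 41325 / 500 = 82.7 A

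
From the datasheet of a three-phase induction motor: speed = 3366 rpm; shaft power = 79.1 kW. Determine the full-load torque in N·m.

224 N·m

ω = 2π × 3366/60 = 352.5 rad/s
τ = P/ω = 79100/352.5 = 224 N·m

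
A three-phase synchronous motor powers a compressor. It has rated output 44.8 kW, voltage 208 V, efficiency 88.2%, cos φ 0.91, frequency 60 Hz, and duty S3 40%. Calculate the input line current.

P_out = 44.8 kW = 44800 W
P_in = P_out / η = 44800 / 0.882 = 50794 W
I_L = P_in / (√3·V_L·cosφ) = 50794 / (1.732 × 208 × 0.91) = 155 A

155 A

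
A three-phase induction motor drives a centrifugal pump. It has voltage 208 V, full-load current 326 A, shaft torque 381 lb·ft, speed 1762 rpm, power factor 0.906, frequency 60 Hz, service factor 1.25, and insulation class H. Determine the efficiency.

89.6 %

τ = 381 lb·ft × 1.356 = 516.6 N·m
ω = 2π × 1762/60 = 184.5 rad/s; P_out = τω = 516.6 × 184.5 = 95313 W
P_in = √3·V_L·I_L·cosφ = 1.732 × 208 × 326 × 0.906 = 106404 W
η = P_out / P_in = 95313 / 106404 = 0.896 = 89.6%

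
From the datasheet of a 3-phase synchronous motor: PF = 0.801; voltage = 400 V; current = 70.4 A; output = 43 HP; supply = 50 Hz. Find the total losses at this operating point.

6.99 kW

P_in = √3·V·I·cosφ = 1.732×400×70.4×0.801 = 39067 W
P_out = 43×746 = 32078 W
Losses = P_in − P_out = 39067 − 32078 = 6989 W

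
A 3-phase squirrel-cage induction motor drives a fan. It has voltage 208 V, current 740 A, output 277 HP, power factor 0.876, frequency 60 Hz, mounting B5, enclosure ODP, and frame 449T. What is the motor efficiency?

P_out = 277 × 746 = 206642 W
P_in = √3·V_L·I_L·cosφ = 1.732 × 208 × 740 × 0.876 = 233532 W
η = P_out / P_in = 206642 / 233532 = 0.885 = 88.5%

88.5 %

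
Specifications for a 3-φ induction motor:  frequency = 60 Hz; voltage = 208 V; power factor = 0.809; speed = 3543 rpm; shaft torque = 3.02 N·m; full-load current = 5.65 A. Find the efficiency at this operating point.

68.0 %

ω = 2π × 3543/60 = 371 rad/s; P_out = τω = 3.02 × 371 = 1120 W
P_in = √3·V_L·I_L·cosφ = 1.732 × 208 × 5.65 × 0.809 = 1647 W
η = P_out / P_in = 1120 / 1647 = 0.680 = 68.0%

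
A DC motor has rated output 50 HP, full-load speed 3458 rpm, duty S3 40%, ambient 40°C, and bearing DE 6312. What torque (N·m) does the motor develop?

103 N·m

P_out = 50 × 746 = 37300 W
ω = 2π × 3458/60 = 362.1 rad/s
τ = P_out/ω = 37300/362.1 = 103 N·m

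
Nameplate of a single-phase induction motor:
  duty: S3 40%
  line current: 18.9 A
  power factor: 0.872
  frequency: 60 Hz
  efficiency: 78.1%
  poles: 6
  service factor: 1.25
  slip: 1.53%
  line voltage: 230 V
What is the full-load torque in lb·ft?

P_in = V·I·cosφ = 230 × 18.9 × 0.872 = 3791 W
P_out = η·P_in = 0.781 × 3791 = 2961 W
n_s = 120×60/6 = 1200 rpm; n = 1200×(1−0.0153) = 1182 rpm
ω = 2π×1182/60 = 123.8 rad/s
τ = P_out/ω = 2961/123.8 = 23.92 N·m
In lb·ft: 23.92/1.356 = 17.6 lb·ft

17.6 lb·ft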